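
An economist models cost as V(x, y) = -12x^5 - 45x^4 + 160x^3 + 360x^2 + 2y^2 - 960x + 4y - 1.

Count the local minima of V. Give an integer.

2

V separates as a function of x plus a function of y, so ∇V=0 decouples.
∂V/∂x = -60(x - 2)(x - 1)(x + 2)(x + 4) = 0 at x ∈ {-4, -2, 1, 2}; ∂V/∂y = 4(y + 1) = 0 at y ∈ {-1}.
The Hessian is diagonal: diag(V_xx, V_yy). Second derivatives: V_xx(-4)=3600, V_xx(-2)=-1440, V_xx(1)=900, V_xx(2)=-1440; V_yy(-1)=4.
Local minima occur where both diagonal entries positive: (-4, -1), (1, -1). Count: 2.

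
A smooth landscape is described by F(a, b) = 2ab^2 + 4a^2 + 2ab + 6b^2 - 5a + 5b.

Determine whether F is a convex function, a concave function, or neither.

neither

The term 2ab^2 is cubic, so the Hessian is not constant.
∂²F/∂b² = 4a + 12, which takes both signs as a varies (negative for sufficiently negative a). A diagonal entry of the Hessian changing sign means the Hessian is neither positive- nor negative-semidefinite on all of R^2.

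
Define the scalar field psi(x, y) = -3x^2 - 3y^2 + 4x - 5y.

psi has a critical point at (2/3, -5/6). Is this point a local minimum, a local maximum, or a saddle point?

The Hessian of psi is constant: H = [[-6, 0], [0, -6]].
det(H) = (-6)·(-6) − 0² = 36.
det(H) > 0 and tr(H) = -12 < 0, so H is negative definite and the point is a local maximum.

local maximum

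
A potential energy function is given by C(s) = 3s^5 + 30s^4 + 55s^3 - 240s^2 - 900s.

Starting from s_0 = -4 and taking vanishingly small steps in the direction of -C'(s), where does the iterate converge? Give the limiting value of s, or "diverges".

C'(s) = 15(s - 2)(s + 2)(s + 3)(s + 5), so C'(-4) = -180.
Gradient descent moves in the -C' direction, i.e. s is increasing.
The nearest critical point in that direction is s = -3, where C'' = 150 > 0 (a local minimum). The iterate converges there.

-3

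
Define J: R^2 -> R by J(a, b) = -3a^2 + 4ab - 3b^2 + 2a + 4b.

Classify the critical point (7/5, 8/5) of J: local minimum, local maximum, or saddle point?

The Hessian of J is constant: H = [[-6, 4], [4, -6]].
det(H) = (-6)·(-6) − 4² = 20.
det(H) > 0 and tr(H) = -12 < 0, so H is negative definite and the point is a local maximum.

local maximum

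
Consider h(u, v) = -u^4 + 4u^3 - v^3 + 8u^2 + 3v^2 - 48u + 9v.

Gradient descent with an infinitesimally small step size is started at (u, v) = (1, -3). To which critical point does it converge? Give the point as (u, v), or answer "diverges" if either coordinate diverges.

(2, -1)

h is separable, so gradient descent decouples: u follows -∂h/∂u, v follows -∂h/∂v.
∂h/∂u = -4(u - 3)(u - 2)(u + 2); at u=1 this is -24, so u increases.
∂h/∂v = -3(v - 3)(v + 1); at v=-3 this is -36, so v increases.
u converges to its nearest critical value 2 (a local min of the u-part); v converges to -1. The iterate converges to (2, -1).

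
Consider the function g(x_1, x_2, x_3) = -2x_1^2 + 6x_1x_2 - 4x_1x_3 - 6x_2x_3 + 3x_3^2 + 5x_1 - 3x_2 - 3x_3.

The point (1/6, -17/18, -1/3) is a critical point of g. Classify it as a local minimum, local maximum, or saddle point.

The Hessian is constant: H = [[-4, 6, -4], [6, 0, -6], [-4, -6, 6]].
Leading principal minors: Δ₁ = -4, Δ₂ = -36, Δ₃ = 216.
The minors fit neither the all-positive nor the alternating-sign pattern, so H is indefinite: a saddle point.

saddle point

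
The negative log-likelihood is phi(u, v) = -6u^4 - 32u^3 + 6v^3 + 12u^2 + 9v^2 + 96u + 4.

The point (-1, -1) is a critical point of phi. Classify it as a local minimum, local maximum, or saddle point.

saddle point

The mixed partial ∂²phi/∂u∂v is 0, so the Hessian at any point is diag(phi_uu, phi_vv) = diag(24(-3u^2 - 8u + 1), 18(2v + 1)).
At (-1, -1): H = diag(144, -18).
The eigenvalues have opposite signs, so H is indefinite: a saddle point.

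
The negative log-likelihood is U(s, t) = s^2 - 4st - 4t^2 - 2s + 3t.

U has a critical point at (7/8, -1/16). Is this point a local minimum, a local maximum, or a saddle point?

saddle point

The Hessian of U is constant: H = [[2, -4], [-4, -8]].
det(H) = 2·(-8) − (-4)² = -32.
Since det(H) < 0, H is indefinite and the critical point is a saddle point.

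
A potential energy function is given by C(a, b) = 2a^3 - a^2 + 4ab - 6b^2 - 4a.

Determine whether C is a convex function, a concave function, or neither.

neither

The term 2a^3 is cubic, so the Hessian is not constant.
∂²C/∂a² = 12a - 2, which takes both signs as a varies (negative for sufficiently negative a). A diagonal entry of the Hessian changing sign means the Hessian is neither positive- nor negative-semidefinite on all of R^2.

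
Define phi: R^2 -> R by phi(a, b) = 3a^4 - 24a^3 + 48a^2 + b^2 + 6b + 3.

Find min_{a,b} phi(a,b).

phi(a,b) separates as P(a) + Q(b) + 3, so its minimum is min P + min Q + 3.
P'(a) = 12a(a - 4)(a - 2) vanishes at a ∈ {0, 2, 4}; Q'(b) = 2b + 6 vanishes at b ∈ {-3}.
Local minima of P (where P''>0): P(0)=0, P(4)=0. Local minima of Q: Q(-3)=-9.
So the global minimum of phi is P(0) + Q(-3) + 3 = 0 − 9 + 3 = -6, attained at (0, -3).

-6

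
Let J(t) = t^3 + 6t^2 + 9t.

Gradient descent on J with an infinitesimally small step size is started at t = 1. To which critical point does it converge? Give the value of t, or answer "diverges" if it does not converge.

J'(t) = 3(t + 1)(t + 3), so J'(1) = 24.
Gradient descent moves in the -J' direction, i.e. t is decreasing.
The nearest critical point in that direction is t = -1, where J'' = 6 > 0 (a local minimum). The iterate converges there.

-1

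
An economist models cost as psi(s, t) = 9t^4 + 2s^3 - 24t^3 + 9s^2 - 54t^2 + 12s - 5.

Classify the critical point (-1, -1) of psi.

local minimum

The mixed partial ∂²psi/∂s∂t is 0, so the Hessian at any point is diag(psi_ss, psi_tt) = diag(6(2s + 3), 36(3t^2 - 4t - 3)).
At (-1, -1): H = diag(6, 144).
Both eigenvalues are positive, so H is positive definite: a local minimum.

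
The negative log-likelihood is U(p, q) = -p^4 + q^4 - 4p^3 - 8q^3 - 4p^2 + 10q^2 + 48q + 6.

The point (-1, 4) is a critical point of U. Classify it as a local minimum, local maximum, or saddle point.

The mixed partial ∂²U/∂p∂q is 0, so the Hessian at any point is diag(U_pp, U_qq) = diag(-4(3p^2 + 6p + 2), 4(3q^2 - 12q + 5)).
At (-1, 4): H = diag(4, 20).
Both eigenvalues are positive, so H is positive definite: a local minimum.

local minimum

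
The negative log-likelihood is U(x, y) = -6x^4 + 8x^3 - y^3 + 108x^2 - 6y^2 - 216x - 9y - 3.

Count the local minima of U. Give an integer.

1

U separates as a function of x plus a function of y, so ∇U=0 decouples.
∂U/∂x = -24(x - 3)(x - 1)(x + 3) = 0 at x ∈ {-3, 1, 3}; ∂U/∂y = -3(y + 1)(y + 3) = 0 at y ∈ {-3, -1}.
The Hessian is diagonal: diag(U_xx, U_yy). Second derivatives: U_xx(-3)=-576, U_xx(1)=192, U_xx(3)=-288; U_yy(-3)=6, U_yy(-1)=-6.
Local minima occur where both diagonal entries positive: (1, -3). Count: 1.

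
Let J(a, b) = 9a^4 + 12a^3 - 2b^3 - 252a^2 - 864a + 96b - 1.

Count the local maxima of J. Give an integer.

J separates as a function of a plus a function of b, so ∇J=0 decouples.
∂J/∂a = 36(a - 4)(a + 2)(a + 3) = 0 at a ∈ {-3, -2, 4}; ∂J/∂b = -6(b - 4)(b + 4) = 0 at b ∈ {-4, 4}.
The Hessian is diagonal: diag(J_aa, J_bb). Second derivatives: J_aa(-3)=252, J_aa(-2)=-216, J_aa(4)=1512; J_bb(-4)=48, J_bb(4)=-48.
Local maxima occur where both diagonal entries negative: (-2, 4). Count: 1.

1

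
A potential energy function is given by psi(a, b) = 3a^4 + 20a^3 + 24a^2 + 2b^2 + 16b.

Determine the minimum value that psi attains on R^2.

-160

psi(a,b) separates as P(a) + Q(b), so its minimum is min P + min Q.
P'(a) = 12a(a + 1)(a + 4) vanishes at a ∈ {-4, -1, 0}; Q'(b) = 4b + 16 vanishes at b ∈ {-4}.
Local minima of P (where P''>0): P(-4)=-128, P(0)=0. Local minima of Q: Q(-4)=-32.
So the global minimum of psi is P(-4) + Q(-4) = -128 − 32 = -160, attained at (-4, -4).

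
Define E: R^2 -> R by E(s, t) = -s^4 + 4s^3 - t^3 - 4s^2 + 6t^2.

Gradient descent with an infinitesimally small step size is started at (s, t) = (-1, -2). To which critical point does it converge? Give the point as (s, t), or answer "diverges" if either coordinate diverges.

diverges

E is separable, so gradient descent decouples: s follows -∂E/∂s, t follows -∂E/∂t.
∂E/∂s = -4s(s - 2)(s - 1); at s=-1 this is 24, so s decreases.
∂E/∂t = -3t(t - 4); at t=-2 this is -36, so t increases.
The s-coordinate has no critical point in that direction and runs off to infinity.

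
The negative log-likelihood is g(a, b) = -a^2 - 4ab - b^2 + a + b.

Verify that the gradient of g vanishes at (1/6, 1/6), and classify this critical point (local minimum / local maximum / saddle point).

∇g = (-2a - 4b + 1, -4a - 2b + 1); substituting (1/6, 1/6) gives ∇g = (0, 0), so (1/6, 1/6) is indeed a critical point.
The Hessian of g is constant: H = [[-2, -4], [-4, -2]].
det(H) = (-2)·(-2) − (-4)² = -12.
Since det(H) < 0, H is indefinite and the critical point is a saddle point.

saddle point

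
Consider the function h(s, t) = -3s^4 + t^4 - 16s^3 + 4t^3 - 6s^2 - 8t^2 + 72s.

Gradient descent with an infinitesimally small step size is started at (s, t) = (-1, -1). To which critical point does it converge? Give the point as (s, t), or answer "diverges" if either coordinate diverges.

h is separable, so gradient descent decouples: s follows -∂h/∂s, t follows -∂h/∂t.
∂h/∂s = -12(s - 1)(s + 2)(s + 3); at s=-1 this is 48, so s decreases.
∂h/∂t = 4t(t - 1)(t + 4); at t=-1 this is 24, so t decreases.
s converges to its nearest critical value -2 (a local min of the s-part); t converges to -4. The iterate converges to (-2, -4).

(-2, -4)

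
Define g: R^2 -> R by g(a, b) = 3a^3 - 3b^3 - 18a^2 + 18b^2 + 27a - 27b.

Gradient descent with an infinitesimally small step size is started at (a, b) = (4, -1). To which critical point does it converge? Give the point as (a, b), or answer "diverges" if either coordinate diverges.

(3, 1)

g is separable, so gradient descent decouples: a follows -∂g/∂a, b follows -∂g/∂b.
∂g/∂a = 9(a - 3)(a - 1); at a=4 this is 27, so a decreases.
∂g/∂b = -9(b - 3)(b - 1); at b=-1 this is -72, so b increases.
a converges to its nearest critical value 3 (a local min of the a-part); b converges to 1. The iterate converges to (3, 1).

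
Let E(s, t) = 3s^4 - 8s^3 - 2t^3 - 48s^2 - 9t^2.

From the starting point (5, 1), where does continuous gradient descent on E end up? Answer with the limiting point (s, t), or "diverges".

E is separable, so gradient descent decouples: s follows -∂E/∂s, t follows -∂E/∂t.
∂E/∂s = 12s(s - 4)(s + 2); at s=5 this is 420, so s decreases.
∂E/∂t = -6t(t + 3); at t=1 this is -24, so t increases.
The t-coordinate has no critical point in that direction and runs off to infinity.

diverges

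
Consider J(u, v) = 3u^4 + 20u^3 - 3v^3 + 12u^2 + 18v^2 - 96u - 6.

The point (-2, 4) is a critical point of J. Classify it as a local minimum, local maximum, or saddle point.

local maximum

The mixed partial ∂²J/∂u∂v is 0, so the Hessian at any point is diag(J_uu, J_vv) = diag(12(3u^2 + 10u + 2), 18(-v + 2)).
At (-2, 4): H = diag(-72, -36).
Both eigenvalues are negative, so H is negative definite: a local maximum.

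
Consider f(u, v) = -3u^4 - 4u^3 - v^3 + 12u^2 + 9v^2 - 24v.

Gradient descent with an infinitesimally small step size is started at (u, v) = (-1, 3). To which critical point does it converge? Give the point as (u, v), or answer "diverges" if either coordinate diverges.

f is separable, so gradient descent decouples: u follows -∂f/∂u, v follows -∂f/∂v.
∂f/∂u = -12u(u - 1)(u + 2); at u=-1 this is -24, so u increases.
∂f/∂v = -3(v - 4)(v - 2); at v=3 this is 3, so v decreases.
u converges to its nearest critical value 0 (a local min of the u-part); v converges to 2. The iterate converges to (0, 2).

(0, 2)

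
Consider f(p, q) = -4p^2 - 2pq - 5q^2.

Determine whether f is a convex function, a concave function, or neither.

f is quadratic, so its Hessian is the constant matrix H = [[-8, -2], [-2, -10]].
det(H) = 76, tr(H) = -18.
det(H) > 0 and tr(H) < 0, so H is negative definite everywhere: concave.

concave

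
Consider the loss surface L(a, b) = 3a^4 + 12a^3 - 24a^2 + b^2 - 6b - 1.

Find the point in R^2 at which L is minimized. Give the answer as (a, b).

(-4, 3)

L(a,b) separates as P(a) + Q(b) − 1, so its minimum is min P + min Q − 1.
P'(a) = 12a(a - 1)(a + 4) vanishes at a ∈ {-4, 0, 1}; Q'(b) = 2b - 6 vanishes at b ∈ {3}.
Local minima of P (where P''>0): P(-4)=-384, P(1)=-9. Local minima of Q: Q(3)=-9.
So the global minimum of L is P(-4) + Q(3) − 1 = -384 − 9 − 1 = -394, attained at (-4, 3).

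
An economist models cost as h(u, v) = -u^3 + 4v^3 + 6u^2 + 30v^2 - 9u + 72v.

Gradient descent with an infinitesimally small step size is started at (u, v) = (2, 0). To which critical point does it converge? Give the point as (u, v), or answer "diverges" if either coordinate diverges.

(1, -2)

h is separable, so gradient descent decouples: u follows -∂h/∂u, v follows -∂h/∂v.
∂h/∂u = -3(u - 3)(u - 1); at u=2 this is 3, so u decreases.
∂h/∂v = 12(v + 2)(v + 3); at v=0 this is 72, so v decreases.
u converges to its nearest critical value 1 (a local min of the u-part); v converges to -2. The iterate converges to (1, -2).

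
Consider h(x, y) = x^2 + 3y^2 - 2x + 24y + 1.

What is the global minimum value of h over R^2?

-48

h(x,y) separates as P(x) + Q(y) + 1, so its minimum is min P + min Q + 1.
P'(x) = 2x - 2 vanishes at x ∈ {1}; Q'(y) = 6y + 24 vanishes at y ∈ {-4}.
Local minima of P (where P''>0): P(1)=-1. Local minima of Q: Q(-4)=-48.
So the global minimum of h is P(1) + Q(-4) + 1 = -1 − 48 + 1 = -48, attained at (1, -4).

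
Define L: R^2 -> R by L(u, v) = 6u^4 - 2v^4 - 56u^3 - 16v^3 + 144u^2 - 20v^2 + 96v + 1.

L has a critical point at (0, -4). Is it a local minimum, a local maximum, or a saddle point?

The mixed partial ∂²L/∂u∂v is 0, so the Hessian at any point is diag(L_uu, L_vv) = diag(24(3u^2 - 14u + 12), -8(3v^2 + 12v + 5)).
At (0, -4): H = diag(288, -40).
The eigenvalues have opposite signs, so H is indefinite: a saddle point.

saddle point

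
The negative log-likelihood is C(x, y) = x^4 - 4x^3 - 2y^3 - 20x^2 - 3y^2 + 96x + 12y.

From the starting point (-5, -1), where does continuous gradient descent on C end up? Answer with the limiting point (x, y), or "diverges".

C is separable, so gradient descent decouples: x follows -∂C/∂x, y follows -∂C/∂y.
∂C/∂x = 4(x - 4)(x - 2)(x + 3); at x=-5 this is -504, so x increases.
∂C/∂y = -6(y - 1)(y + 2); at y=-1 this is 12, so y decreases.
x converges to its nearest critical value -3 (a local min of the x-part); y converges to -2. The iterate converges to (-3, -2).

(-3, -2)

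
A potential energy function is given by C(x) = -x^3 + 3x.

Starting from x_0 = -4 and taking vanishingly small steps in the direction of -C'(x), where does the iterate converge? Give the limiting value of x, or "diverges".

-1

C'(x) = -3(x - 1)(x + 1), so C'(-4) = -45.
Gradient descent moves in the -C' direction, i.e. x is increasing.
The nearest critical point in that direction is x = -1, where C'' = 6 > 0 (a local minimum). The iterate converges there.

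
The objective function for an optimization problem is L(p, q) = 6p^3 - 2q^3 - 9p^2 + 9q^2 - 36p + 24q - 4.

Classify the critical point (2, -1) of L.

The mixed partial ∂²L/∂p∂q is 0, so the Hessian at any point is diag(L_pp, L_qq) = diag(18(2p - 1), 6(-2q + 3)).
At (2, -1): H = diag(54, 30).
Both eigenvalues are positive, so H is positive definite: a local minimum.

local minimum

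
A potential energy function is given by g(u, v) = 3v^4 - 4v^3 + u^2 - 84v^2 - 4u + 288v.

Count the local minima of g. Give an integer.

2

g separates as a function of u plus a function of v, so ∇g=0 decouples.
∂g/∂u = 2(u - 2) = 0 at u ∈ {2}; ∂g/∂v = 12(v - 3)(v - 2)(v + 4) = 0 at v ∈ {-4, 2, 3}.
The Hessian is diagonal: diag(g_uu, g_vv). Second derivatives: g_uu(2)=2; g_vv(-4)=504, g_vv(2)=-72, g_vv(3)=84.
Local minima occur where both diagonal entries positive: (2, -4), (2, 3). Count: 2.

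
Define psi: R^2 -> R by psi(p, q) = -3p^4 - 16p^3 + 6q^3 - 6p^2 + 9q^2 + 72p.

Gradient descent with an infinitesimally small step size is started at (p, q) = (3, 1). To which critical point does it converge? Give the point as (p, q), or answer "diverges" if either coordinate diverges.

diverges

psi is separable, so gradient descent decouples: p follows -∂psi/∂p, q follows -∂psi/∂q.
∂psi/∂p = -12(p - 1)(p + 2)(p + 3); at p=3 this is -720, so p increases.
∂psi/∂q = 18q(q + 1); at q=1 this is 36, so q decreases.
The p-coordinate has no critical point in that direction and runs off to infinity.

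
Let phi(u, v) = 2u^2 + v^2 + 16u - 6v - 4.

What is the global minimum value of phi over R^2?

-45

phi(u,v) separates as P(u) + Q(v) − 4, so its minimum is min P + min Q − 4.
P'(u) = 4u + 16 vanishes at u ∈ {-4}; Q'(v) = 2v - 6 vanishes at v ∈ {3}.
Local minima of P (where P''>0): P(-4)=-32. Local minima of Q: Q(3)=-9.
So the global minimum of phi is P(-4) + Q(3) − 4 = -32 − 9 − 4 = -45, attained at (-4, 3).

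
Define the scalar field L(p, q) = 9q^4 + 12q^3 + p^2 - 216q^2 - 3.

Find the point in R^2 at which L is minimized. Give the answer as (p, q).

L(p,q) separates as A(p) + B(q) − 3, so its minimum is min A + min B − 3.
A'(p) = 2p vanishes at p ∈ {0}; B'(q) = 36q(q - 3)(q + 4) vanishes at q ∈ {-4, 0, 3}.
Local minima of A (where A''>0): A(0)=0. Local minima of B: B(-4)=-1920, B(3)=-891.
So the global minimum of L is A(0) + B(-4) − 3 = 0 − 1920 − 3 = -1923, attained at (0, -4).

(0, -4)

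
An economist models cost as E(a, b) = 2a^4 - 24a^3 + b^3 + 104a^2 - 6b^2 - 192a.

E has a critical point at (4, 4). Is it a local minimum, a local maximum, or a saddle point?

The mixed partial ∂²E/∂a∂b is 0, so the Hessian at any point is diag(E_aa, E_bb) = diag(8(3a^2 - 18a + 26), 6(b - 2)).
At (4, 4): H = diag(16, 12).
Both eigenvalues are positive, so H is positive definite: a local minimum.

local minimum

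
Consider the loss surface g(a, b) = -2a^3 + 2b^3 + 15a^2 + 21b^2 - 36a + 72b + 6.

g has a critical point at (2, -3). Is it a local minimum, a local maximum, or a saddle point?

local minimum

The mixed partial ∂²g/∂a∂b is 0, so the Hessian at any point is diag(g_aa, g_bb) = diag(6(-2a + 5), 6(2b + 7)).
At (2, -3): H = diag(6, 6).
Both eigenvalues are positive, so H is positive definite: a local minimum.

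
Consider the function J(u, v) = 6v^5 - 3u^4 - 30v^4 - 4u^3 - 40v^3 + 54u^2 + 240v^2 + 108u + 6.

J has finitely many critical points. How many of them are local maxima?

J separates as a function of u plus a function of v, so ∇J=0 decouples.
∂J/∂u = -12(u - 3)(u + 1)(u + 3) = 0 at u ∈ {-3, -1, 3}; ∂J/∂v = 30v(v - 4)(v - 2)(v + 2) = 0 at v ∈ {-2, 0, 2, 4}.
The Hessian is diagonal: diag(J_uu, J_vv). Second derivatives: J_uu(-3)=-144, J_uu(-1)=96, J_uu(3)=-288; J_vv(-2)=-1440, J_vv(0)=480, J_vv(2)=-480, J_vv(4)=1440.
Local maxima occur where both diagonal entries negative: (-3, -2), (-3, 2), (3, -2), (3, 2). Count: 4.

4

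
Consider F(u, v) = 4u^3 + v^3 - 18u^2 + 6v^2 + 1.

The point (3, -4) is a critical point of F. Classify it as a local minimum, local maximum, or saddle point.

saddle point

The mixed partial ∂²F/∂u∂v is 0, so the Hessian at any point is diag(F_uu, F_vv) = diag(12(2u - 3), 6(v + 2)).
At (3, -4): H = diag(36, -12).
The eigenvalues have opposite signs, so H is indefinite: a saddle point.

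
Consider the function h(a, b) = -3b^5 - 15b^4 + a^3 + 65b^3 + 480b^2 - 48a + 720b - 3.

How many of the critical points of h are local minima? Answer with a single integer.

2

h separates as a function of a plus a function of b, so ∇h=0 decouples.
∂h/∂a = 3(a - 4)(a + 4) = 0 at a ∈ {-4, 4}; ∂h/∂b = -15(b - 4)(b + 1)(b + 3)(b + 4) = 0 at b ∈ {-4, -3, -1, 4}.
The Hessian is diagonal: diag(h_aa, h_bb). Second derivatives: h_aa(-4)=-24, h_aa(4)=24; h_bb(-4)=360, h_bb(-3)=-210, h_bb(-1)=450, h_bb(4)=-4200.
Local minima occur where both diagonal entries positive: (4, -4), (4, -1). Count: 2.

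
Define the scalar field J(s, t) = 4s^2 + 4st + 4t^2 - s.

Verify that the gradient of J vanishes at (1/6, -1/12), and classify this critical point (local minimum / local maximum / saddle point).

∇J = (8s + 4t - 1, 4s + 8t); substituting (1/6, -1/12) gives ∇J = (0, 0), so (1/6, -1/12) is indeed a critical point.
The Hessian of J is constant: H = [[8, 4], [4, 8]].
det(H) = 8·8 − 4² = 48.
det(H) > 0 and tr(H) = 16 > 0, so H is positive definite and the point is a local minimum.

local minimum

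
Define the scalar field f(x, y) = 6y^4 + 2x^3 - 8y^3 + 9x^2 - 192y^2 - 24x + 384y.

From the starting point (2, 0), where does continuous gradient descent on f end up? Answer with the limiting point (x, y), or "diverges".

f is separable, so gradient descent decouples: x follows -∂f/∂x, y follows -∂f/∂y.
∂f/∂x = 6(x - 1)(x + 4); at x=2 this is 36, so x decreases.
∂f/∂y = 24(y - 4)(y - 1)(y + 4); at y=0 this is 384, so y decreases.
x converges to its nearest critical value 1 (a local min of the x-part); y converges to -4. The iterate converges to (1, -4).

(1, -4)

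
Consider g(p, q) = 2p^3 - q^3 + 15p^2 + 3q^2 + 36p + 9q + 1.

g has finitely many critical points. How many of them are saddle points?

g separates as a function of p plus a function of q, so ∇g=0 decouples.
∂g/∂p = 6(p + 2)(p + 3) = 0 at p ∈ {-3, -2}; ∂g/∂q = -3(q - 3)(q + 1) = 0 at q ∈ {-1, 3}.
The Hessian is diagonal: diag(g_pp, g_qq). Second derivatives: g_pp(-3)=-6, g_pp(-2)=6; g_qq(-1)=12, g_qq(3)=-12.
Saddle points occur where the two diagonal entries have opposite signs: (-3, -1), (-2, 3). Count: 2.

2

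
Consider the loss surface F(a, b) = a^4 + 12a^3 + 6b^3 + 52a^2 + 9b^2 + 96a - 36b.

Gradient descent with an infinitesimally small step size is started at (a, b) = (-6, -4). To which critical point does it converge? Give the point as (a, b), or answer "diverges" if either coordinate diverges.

F is separable, so gradient descent decouples: a follows -∂F/∂a, b follows -∂F/∂b.
∂F/∂a = 4(a + 2)(a + 3)(a + 4); at a=-6 this is -96, so a increases.
∂F/∂b = 18(b - 1)(b + 2); at b=-4 this is 180, so b decreases.
The b-coordinate has no critical point in that direction and runs off to infinity.

diverges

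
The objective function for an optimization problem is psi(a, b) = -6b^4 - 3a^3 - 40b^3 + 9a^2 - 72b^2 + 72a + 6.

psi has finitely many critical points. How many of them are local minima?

psi separates as a function of a plus a function of b, so ∇psi=0 decouples.
∂psi/∂a = -9(a - 4)(a + 2) = 0 at a ∈ {-2, 4}; ∂psi/∂b = -24b(b + 2)(b + 3) = 0 at b ∈ {-3, -2, 0}.
The Hessian is diagonal: diag(psi_aa, psi_bb). Second derivatives: psi_aa(-2)=54, psi_aa(4)=-54; psi_bb(-3)=-72, psi_bb(-2)=48, psi_bb(0)=-144.
Local minima occur where both diagonal entries positive: (-2, -2). Count: 1.

1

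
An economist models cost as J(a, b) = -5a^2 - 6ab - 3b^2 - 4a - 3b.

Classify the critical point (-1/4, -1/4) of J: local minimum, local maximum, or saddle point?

local maximum

The Hessian of J is constant: H = [[-10, -6], [-6, -6]].
det(H) = (-10)·(-6) − (-6)² = 24.
det(H) > 0 and tr(H) = -16 < 0, so H is negative definite and the point is a local maximum.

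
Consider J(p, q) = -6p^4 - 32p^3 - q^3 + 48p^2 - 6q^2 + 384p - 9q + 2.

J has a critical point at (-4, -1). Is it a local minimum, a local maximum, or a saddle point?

The mixed partial ∂²J/∂p∂q is 0, so the Hessian at any point is diag(J_pp, J_qq) = diag(24(-3p^2 - 8p + 4), -6(q + 2)).
At (-4, -1): H = diag(-288, -6).
Both eigenvalues are negative, so H is negative definite: a local maximum.

local maximum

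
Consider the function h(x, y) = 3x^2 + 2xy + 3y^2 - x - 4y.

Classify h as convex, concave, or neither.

convex

h is quadratic, so its Hessian is the constant matrix H = [[6, 2], [2, 6]].
det(H) = 32, tr(H) = 12.
det(H) > 0 and tr(H) > 0, so H is positive definite everywhere: convex.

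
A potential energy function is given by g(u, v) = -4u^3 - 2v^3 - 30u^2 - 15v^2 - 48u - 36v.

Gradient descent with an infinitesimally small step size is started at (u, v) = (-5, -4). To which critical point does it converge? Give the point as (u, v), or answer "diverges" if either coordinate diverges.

g is separable, so gradient descent decouples: u follows -∂g/∂u, v follows -∂g/∂v.
∂g/∂u = -12(u + 1)(u + 4); at u=-5 this is -48, so u increases.
∂g/∂v = -6(v + 2)(v + 3); at v=-4 this is -12, so v increases.
u converges to its nearest critical value -4 (a local min of the u-part); v converges to -3. The iterate converges to (-4, -3).

(-4, -3)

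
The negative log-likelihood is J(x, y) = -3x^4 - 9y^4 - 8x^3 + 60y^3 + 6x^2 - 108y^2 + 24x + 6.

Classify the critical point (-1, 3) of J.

saddle point

The mixed partial ∂²J/∂x∂y is 0, so the Hessian at any point is diag(J_xx, J_yy) = diag(12(-3x^2 - 4x + 1), 36(-3y^2 + 10y - 6)).
At (-1, 3): H = diag(24, -108).
The eigenvalues have opposite signs, so H is indefinite: a saddle point.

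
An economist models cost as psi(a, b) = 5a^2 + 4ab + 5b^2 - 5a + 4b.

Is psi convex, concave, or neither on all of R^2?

psi is quadratic, so its Hessian is the constant matrix H = [[10, 4], [4, 10]].
det(H) = 84, tr(H) = 20.
det(H) > 0 and tr(H) > 0, so H is positive definite everywhere: convex.

convex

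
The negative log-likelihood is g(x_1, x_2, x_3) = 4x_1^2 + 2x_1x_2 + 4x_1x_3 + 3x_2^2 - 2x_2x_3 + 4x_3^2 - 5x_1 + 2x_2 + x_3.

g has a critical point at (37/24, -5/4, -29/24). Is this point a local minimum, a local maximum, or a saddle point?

local minimum

The Hessian is constant: H = [[8, 2, 4], [2, 6, -2], [4, -2, 8]].
Leading principal minors: Δ₁ = 8, Δ₂ = 44, Δ₃ = 192.
All leading minors are positive, so H is positive definite: a local minimum.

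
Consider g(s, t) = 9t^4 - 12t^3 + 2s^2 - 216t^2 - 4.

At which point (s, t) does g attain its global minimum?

g(s,t) separates as P(s) + Q(t) − 4, so its minimum is min P + min Q − 4.
P'(s) = 4s vanishes at s ∈ {0}; Q'(t) = 36t(t - 4)(t + 3) vanishes at t ∈ {-3, 0, 4}.
Local minima of P (where P''>0): P(0)=0. Local minima of Q: Q(-3)=-891, Q(4)=-1920.
So the global minimum of g is P(0) + Q(4) − 4 = 0 − 1920 − 4 = -1924, attained at (0, 4).

(0, 4)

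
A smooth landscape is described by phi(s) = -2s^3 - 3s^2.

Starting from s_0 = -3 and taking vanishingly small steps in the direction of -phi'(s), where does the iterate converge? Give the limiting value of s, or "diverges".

phi'(s) = -6s(s + 1), so phi'(-3) = -36.
Gradient descent moves in the -phi' direction, i.e. s is increasing.
The nearest critical point in that direction is s = -1, where phi'' = 6 > 0 (a local minimum). The iterate converges there.

-1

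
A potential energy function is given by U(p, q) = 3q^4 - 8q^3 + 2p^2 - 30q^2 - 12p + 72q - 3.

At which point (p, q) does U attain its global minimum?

U(p,q) separates as A(p) + B(q) − 3, so its minimum is min A + min B − 3.
A'(p) = 4p - 12 vanishes at p ∈ {3}; B'(q) = 12(q - 3)(q - 1)(q + 2) vanishes at q ∈ {-2, 1, 3}.
Local minima of A (where A''>0): A(3)=-18. Local minima of B: B(-2)=-152, B(3)=-27.
So the global minimum of U is A(3) + B(-2) − 3 = -18 − 152 − 3 = -173, attained at (3, -2).

(3, -2)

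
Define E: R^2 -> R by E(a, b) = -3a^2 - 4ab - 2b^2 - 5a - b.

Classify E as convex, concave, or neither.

concave

E is quadratic, so its Hessian is the constant matrix H = [[-6, -4], [-4, -4]].
det(H) = 8, tr(H) = -10.
det(H) > 0 and tr(H) < 0, so H is negative definite everywhere: concave.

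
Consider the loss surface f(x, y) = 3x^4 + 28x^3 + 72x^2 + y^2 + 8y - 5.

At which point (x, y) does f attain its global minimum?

f(x,y) separates as P(x) + Q(y) − 5, so its minimum is min P + min Q − 5.
P'(x) = 12x(x + 3)(x + 4) vanishes at x ∈ {-4, -3, 0}; Q'(y) = 2y + 8 vanishes at y ∈ {-4}.
Local minima of P (where P''>0): P(-4)=128, P(0)=0. Local minima of Q: Q(-4)=-16.
So the global minimum of f is P(0) + Q(-4) − 5 = 0 − 16 − 5 = -21, attained at (0, -4).

(0, -4)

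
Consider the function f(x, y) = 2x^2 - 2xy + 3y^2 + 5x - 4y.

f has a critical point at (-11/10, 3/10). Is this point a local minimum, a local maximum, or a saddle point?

local minimum

The Hessian of f is constant: H = [[4, -2], [-2, 6]].
det(H) = 4·6 − (-2)² = 20.
det(H) > 0 and tr(H) = 10 > 0, so H is positive definite and the point is a local minimum.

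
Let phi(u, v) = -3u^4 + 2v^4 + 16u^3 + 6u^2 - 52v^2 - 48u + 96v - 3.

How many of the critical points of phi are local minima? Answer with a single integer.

phi separates as a function of u plus a function of v, so ∇phi=0 decouples.
∂phi/∂u = -12(u - 4)(u - 1)(u + 1) = 0 at u ∈ {-1, 1, 4}; ∂phi/∂v = 8(v - 3)(v - 1)(v + 4) = 0 at v ∈ {-4, 1, 3}.
The Hessian is diagonal: diag(phi_uu, phi_vv). Second derivatives: phi_uu(-1)=-120, phi_uu(1)=72, phi_uu(4)=-180; phi_vv(-4)=280, phi_vv(1)=-80, phi_vv(3)=112.
Local minima occur where both diagonal entries positive: (1, -4), (1, 3). Count: 2.

2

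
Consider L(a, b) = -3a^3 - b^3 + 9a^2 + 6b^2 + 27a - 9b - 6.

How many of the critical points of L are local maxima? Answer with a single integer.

L separates as a function of a plus a function of b, so ∇L=0 decouples.
∂L/∂a = -9(a - 3)(a + 1) = 0 at a ∈ {-1, 3}; ∂L/∂b = -3(b - 3)(b - 1) = 0 at b ∈ {1, 3}.
The Hessian is diagonal: diag(L_aa, L_bb). Second derivatives: L_aa(-1)=36, L_aa(3)=-36; L_bb(1)=6, L_bb(3)=-6.
Local maxima occur where both diagonal entries negative: (3, 3). Count: 1.

1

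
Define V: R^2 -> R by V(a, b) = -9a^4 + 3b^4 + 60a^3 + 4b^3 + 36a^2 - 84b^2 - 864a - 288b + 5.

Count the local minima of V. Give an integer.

V separates as a function of a plus a function of b, so ∇V=0 decouples.
∂V/∂a = -36(a - 4)(a - 3)(a + 2) = 0 at a ∈ {-2, 3, 4}; ∂V/∂b = 12(b - 4)(b + 2)(b + 3) = 0 at b ∈ {-3, -2, 4}.
The Hessian is diagonal: diag(V_aa, V_bb). Second derivatives: V_aa(-2)=-1080, V_aa(3)=180, V_aa(4)=-216; V_bb(-3)=84, V_bb(-2)=-72, V_bb(4)=504.
Local minima occur where both diagonal entries positive: (3, -3), (3, 4). Count: 2.

2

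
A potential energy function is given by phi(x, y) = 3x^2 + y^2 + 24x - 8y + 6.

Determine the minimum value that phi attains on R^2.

phi(x,y) separates as P(x) + Q(y) + 6, so its minimum is min P + min Q + 6.
P'(x) = 6x + 24 vanishes at x ∈ {-4}; Q'(y) = 2y - 8 vanishes at y ∈ {4}.
Local minima of P (where P''>0): P(-4)=-48. Local minima of Q: Q(4)=-16.
So the global minimum of phi is P(-4) + Q(4) + 6 = -48 − 16 + 6 = -58, attained at (-4, 4).

-58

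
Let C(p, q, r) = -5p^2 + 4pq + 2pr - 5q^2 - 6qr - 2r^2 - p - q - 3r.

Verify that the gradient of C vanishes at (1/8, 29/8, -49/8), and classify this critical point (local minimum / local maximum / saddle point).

local maximum

∇C = (-10p + 4q + 2r - 1, 4p - 10q - 6r - 1, 2p - 6q - 4r - 3); substituting (1/8, 29/8, -49/8) gives ∇C = (0, 0, 0), so (1/8, 29/8, -49/8) is indeed a critical point.
The Hessian is constant: H = [[-10, 4, 2], [4, -10, -6], [2, -6, -4]].
Leading principal minors: Δ₁ = -10, Δ₂ = 84, Δ₃ = -32.
The minors alternate sign starting negative (−, +, −), so H is negative definite: a local maximum.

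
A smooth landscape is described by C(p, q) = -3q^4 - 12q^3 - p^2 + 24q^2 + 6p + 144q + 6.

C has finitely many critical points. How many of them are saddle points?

1

C separates as a function of p plus a function of q, so ∇C=0 decouples.
∂C/∂p = -2(p - 3) = 0 at p ∈ {3}; ∂C/∂q = -12(q - 2)(q + 2)(q + 3) = 0 at q ∈ {-3, -2, 2}.
The Hessian is diagonal: diag(C_pp, C_qq). Second derivatives: C_pp(3)=-2; C_qq(-3)=-60, C_qq(-2)=48, C_qq(2)=-240.
Saddle points occur where the two diagonal entries have opposite signs: (3, -2). Count: 1.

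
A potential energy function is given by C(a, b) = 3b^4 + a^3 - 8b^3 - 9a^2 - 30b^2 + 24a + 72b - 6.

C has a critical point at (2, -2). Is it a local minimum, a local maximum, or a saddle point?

saddle point

The mixed partial ∂²C/∂a∂b is 0, so the Hessian at any point is diag(C_aa, C_bb) = diag(6(a - 3), 12(3b^2 - 4b - 5)).
At (2, -2): H = diag(-6, 180).
The eigenvalues have opposite signs, so H is indefinite: a saddle point.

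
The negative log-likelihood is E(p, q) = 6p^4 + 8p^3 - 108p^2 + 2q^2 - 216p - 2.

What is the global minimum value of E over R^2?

E(p,q) separates as A(p) + B(q) − 2, so its minimum is min A + min B − 2.
A'(p) = 24(p - 3)(p + 1)(p + 3) vanishes at p ∈ {-3, -1, 3}; B'(q) = 4q vanishes at q ∈ {0}.
Local minima of A (where A''>0): A(-3)=-54, A(3)=-918. Local minima of B: B(0)=0.
So the global minimum of E is A(3) + B(0) − 2 = -918 + 0 − 2 = -920, attained at (3, 0).

-920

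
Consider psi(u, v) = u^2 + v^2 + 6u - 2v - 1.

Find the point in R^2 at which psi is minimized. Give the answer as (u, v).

(-3, 1)

psi(u,v) separates as P(u) + Q(v) − 1, so its minimum is min P + min Q − 1.
P'(u) = 2u + 6 vanishes at u ∈ {-3}; Q'(v) = 2v - 2 vanishes at v ∈ {1}.
Local minima of P (where P''>0): P(-3)=-9. Local minima of Q: Q(1)=-1.
So the global minimum of psi is P(-3) + Q(1) − 1 = -9 − 1 − 1 = -11, attained at (-3, 1).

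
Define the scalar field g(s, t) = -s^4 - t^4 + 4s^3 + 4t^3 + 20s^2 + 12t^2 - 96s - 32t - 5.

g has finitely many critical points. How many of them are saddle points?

4

g separates as a function of s plus a function of t, so ∇g=0 decouples.
∂g/∂s = -4(s - 4)(s - 2)(s + 3) = 0 at s ∈ {-3, 2, 4}; ∂g/∂t = -4(t - 4)(t - 1)(t + 2) = 0 at t ∈ {-2, 1, 4}.
The Hessian is diagonal: diag(g_ss, g_tt). Second derivatives: g_ss(-3)=-140, g_ss(2)=40, g_ss(4)=-56; g_tt(-2)=-72, g_tt(1)=36, g_tt(4)=-72.
Saddle points occur where the two diagonal entries have opposite signs: (-3, 1), (2, -2), (2, 4), (4, 1). Count: 4.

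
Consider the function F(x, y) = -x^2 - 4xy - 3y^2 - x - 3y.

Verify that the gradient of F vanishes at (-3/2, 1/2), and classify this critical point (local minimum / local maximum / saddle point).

∇F = (-2x - 4y - 1, -4x - 6y - 3); substituting (-3/2, 1/2) gives ∇F = (0, 0), so (-3/2, 1/2) is indeed a critical point.
The Hessian of F is constant: H = [[-2, -4], [-4, -6]].
det(H) = (-2)·(-6) − (-4)² = -4.
Since det(H) < 0, H is indefinite and the critical point is a saddle point.

saddle point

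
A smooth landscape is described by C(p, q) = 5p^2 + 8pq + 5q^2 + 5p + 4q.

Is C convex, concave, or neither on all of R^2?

C is quadratic, so its Hessian is the constant matrix H = [[10, 8], [8, 10]].
det(H) = 36, tr(H) = 20.
det(H) > 0 and tr(H) > 0, so H is positive definite everywhere: convex.

convex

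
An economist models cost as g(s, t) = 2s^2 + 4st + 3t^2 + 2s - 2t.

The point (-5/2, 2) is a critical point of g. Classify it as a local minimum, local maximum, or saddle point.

local minimum

The Hessian of g is constant: H = [[4, 4], [4, 6]].
det(H) = 4·6 − 4² = 8.
det(H) > 0 and tr(H) = 10 > 0, so H is positive definite and the point is a local minimum.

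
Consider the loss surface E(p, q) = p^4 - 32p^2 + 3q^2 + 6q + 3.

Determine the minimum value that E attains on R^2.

E(p,q) separates as A(p) + B(q) + 3, so its minimum is min A + min B + 3.
A'(p) = 4p(p - 4)(p + 4) vanishes at p ∈ {-4, 0, 4}; B'(q) = 6q + 6 vanishes at q ∈ {-1}.
Local minima of A (where A''>0): A(-4)=-256, A(4)=-256. Local minima of B: B(-1)=-3.
So the global minimum of E is A(-4) + B(-1) + 3 = -256 − 3 + 3 = -256, attained at (-4, -1).

-256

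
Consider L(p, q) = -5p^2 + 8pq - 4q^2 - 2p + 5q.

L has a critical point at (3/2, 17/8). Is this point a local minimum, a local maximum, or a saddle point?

local maximum

The Hessian of L is constant: H = [[-10, 8], [8, -8]].
det(H) = (-10)·(-8) − 8² = 16.
det(H) > 0 and tr(H) = -18 < 0, so H is negative definite and the point is a local maximum.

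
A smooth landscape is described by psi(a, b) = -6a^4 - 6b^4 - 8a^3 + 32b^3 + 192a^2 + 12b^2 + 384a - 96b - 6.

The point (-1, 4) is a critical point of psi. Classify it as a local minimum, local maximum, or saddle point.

saddle point

The mixed partial ∂²psi/∂a∂b is 0, so the Hessian at any point is diag(psi_aa, psi_bb) = diag(24(-3a^2 - 2a + 16), 24(-3b^2 + 8b + 1)).
At (-1, 4): H = diag(360, -360).
The eigenvalues have opposite signs, so H is indefinite: a saddle point.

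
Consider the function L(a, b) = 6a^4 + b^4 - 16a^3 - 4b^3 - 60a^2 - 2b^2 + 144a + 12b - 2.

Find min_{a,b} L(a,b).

L(a,b) separates as P(a) + Q(b) − 2, so its minimum is min P + min Q − 2.
P'(a) = 24(a - 3)(a - 1)(a + 2) vanishes at a ∈ {-2, 1, 3}; Q'(b) = 4(b - 3)(b - 1)(b + 1) vanishes at b ∈ {-1, 1, 3}.
Local minima of P (where P''>0): P(-2)=-304, P(3)=-54. Local minima of Q: Q(-1)=-9, Q(3)=-9.
So the global minimum of L is P(-2) + Q(-1) − 2 = -304 − 9 − 2 = -315, attained at (-2, -1).

-315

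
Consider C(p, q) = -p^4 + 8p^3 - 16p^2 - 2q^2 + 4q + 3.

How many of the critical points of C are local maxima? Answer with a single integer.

C separates as a function of p plus a function of q, so ∇C=0 decouples.
∂C/∂p = -4p(p - 4)(p - 2) = 0 at p ∈ {0, 2, 4}; ∂C/∂q = -4(q - 1) = 0 at q ∈ {1}.
The Hessian is diagonal: diag(C_pp, C_qq). Second derivatives: C_pp(0)=-32, C_pp(2)=16, C_pp(4)=-32; C_qq(1)=-4.
Local maxima occur where both diagonal entries negative: (0, 1), (4, 1). Count: 2.

2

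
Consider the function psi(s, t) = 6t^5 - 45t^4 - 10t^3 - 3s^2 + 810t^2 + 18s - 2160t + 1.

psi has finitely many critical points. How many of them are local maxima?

psi separates as a function of s plus a function of t, so ∇psi=0 decouples.
∂psi/∂s = -6(s - 3) = 0 at s ∈ {3}; ∂psi/∂t = 30(t - 4)(t - 3)(t - 2)(t + 3) = 0 at t ∈ {-3, 2, 3, 4}.
The Hessian is diagonal: diag(psi_ss, psi_tt). Second derivatives: psi_ss(3)=-6; psi_tt(-3)=-6300, psi_tt(2)=300, psi_tt(3)=-180, psi_tt(4)=420.
Local maxima occur where both diagonal entries negative: (3, -3), (3, 3). Count: 2.

2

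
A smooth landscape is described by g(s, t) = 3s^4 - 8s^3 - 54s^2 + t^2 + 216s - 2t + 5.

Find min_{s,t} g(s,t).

-671

g(s,t) separates as P(s) + Q(t) + 5, so its minimum is min P + min Q + 5.
P'(s) = 12(s - 3)(s - 2)(s + 3) vanishes at s ∈ {-3, 2, 3}; Q'(t) = 2(t - 1) vanishes at t ∈ {1}.
Local minima of P (where P''>0): P(-3)=-675, P(3)=189. Local minima of Q: Q(1)=-1.
So the global minimum of g is P(-3) + Q(1) + 5 = -675 − 1 + 5 = -671, attained at (-3, 1).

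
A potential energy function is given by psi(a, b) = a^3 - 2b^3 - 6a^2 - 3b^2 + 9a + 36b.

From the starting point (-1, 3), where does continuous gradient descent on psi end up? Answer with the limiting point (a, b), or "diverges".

diverges

psi is separable, so gradient descent decouples: a follows -∂psi/∂a, b follows -∂psi/∂b.
∂psi/∂a = 3(a - 3)(a - 1); at a=-1 this is 24, so a decreases.
∂psi/∂b = -6(b - 2)(b + 3); at b=3 this is -36, so b increases.
The a-coordinate has no critical point in that direction and runs off to infinity.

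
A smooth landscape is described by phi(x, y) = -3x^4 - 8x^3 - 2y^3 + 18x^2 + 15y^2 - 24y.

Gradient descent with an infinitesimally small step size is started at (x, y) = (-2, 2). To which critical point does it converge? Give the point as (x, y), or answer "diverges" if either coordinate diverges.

(0, 1)

phi is separable, so gradient descent decouples: x follows -∂phi/∂x, y follows -∂phi/∂y.
∂phi/∂x = -12x(x - 1)(x + 3); at x=-2 this is -72, so x increases.
∂phi/∂y = -6(y - 4)(y - 1); at y=2 this is 12, so y decreases.
x converges to its nearest critical value 0 (a local min of the x-part); y converges to 1. The iterate converges to (0, 1).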